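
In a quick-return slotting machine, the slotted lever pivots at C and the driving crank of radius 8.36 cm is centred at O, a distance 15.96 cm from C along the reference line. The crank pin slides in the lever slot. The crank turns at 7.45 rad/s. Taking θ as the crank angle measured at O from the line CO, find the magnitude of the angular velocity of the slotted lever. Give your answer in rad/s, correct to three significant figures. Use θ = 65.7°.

2.14

ω = 7.45 rad/s
Crank pin A relative to C: A = (d + r cosθ, r sinθ); lever angle φ = atan2(r sinθ, d + r cosθ).
Differentiating tanφ: φ̇ = rω(d cosθ + r)/(d² + r² + 2dr cosθ).
d² + r² + 2dr cosθ = |CA|² = 0.0434424 m²;  d cosθ + r = +0.14928 m.
|ω_lever| = |0.0836·7.45·+0.14928| / 0.0434424 = 2.1401 rad/s.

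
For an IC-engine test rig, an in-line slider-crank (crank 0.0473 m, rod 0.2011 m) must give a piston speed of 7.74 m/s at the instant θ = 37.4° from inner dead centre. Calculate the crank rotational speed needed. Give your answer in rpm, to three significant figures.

For an in-line slider-crank, |v_piston| = rω|sinθ|·[1 + r cosθ/√(L² − r² sin²θ)].
With r = 0.0473 m, L = 0.2011 m, θ = 37.4°: the bracketed kinematic factor |dx/dθ| = 0.034153 m.
ω = v/|dx/dθ| = 7.74/0.034153 = 226.63 rad/s.
N = 60ω/(2π) = 2164.2 rpm.

2160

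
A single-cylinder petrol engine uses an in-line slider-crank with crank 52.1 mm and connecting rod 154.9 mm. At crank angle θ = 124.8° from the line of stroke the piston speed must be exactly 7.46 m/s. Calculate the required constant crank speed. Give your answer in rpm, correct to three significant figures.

2080

For an in-line slider-crank, |v_piston| = rω|sinθ|·[1 + r cosθ/√(L² − r² sin²θ)].
With r = 0.0521 m, L = 0.1549 m, θ = 124.8°: the bracketed kinematic factor |dx/dθ| = 0.034237 m.
ω = v/|dx/dθ| = 7.46/0.034237 = 217.89 rad/s.
N = 60ω/(2π) = 2080.7 rpm.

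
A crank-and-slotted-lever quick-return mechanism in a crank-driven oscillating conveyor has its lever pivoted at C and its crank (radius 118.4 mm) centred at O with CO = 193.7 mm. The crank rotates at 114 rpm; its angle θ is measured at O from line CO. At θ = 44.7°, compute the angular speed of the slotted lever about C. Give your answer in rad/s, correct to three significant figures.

4.30

ω = 11.94 rad/s (from 114 rpm).
Crank pin A relative to C: A = (d + r cosθ, r sinθ); lever angle φ = atan2(r sinθ, d + r cosθ).
Differentiating tanφ: φ̇ = rω(d cosθ + r)/(d² + r² + 2dr cosθ).
d² + r² + 2dr cosθ = |CA|² = 0.0841413 m²;  d cosθ + r = +0.25608 m.
|ω_lever| = |0.1184·11.94·+0.25608| / 0.0841413 = 4.3018 rad/s.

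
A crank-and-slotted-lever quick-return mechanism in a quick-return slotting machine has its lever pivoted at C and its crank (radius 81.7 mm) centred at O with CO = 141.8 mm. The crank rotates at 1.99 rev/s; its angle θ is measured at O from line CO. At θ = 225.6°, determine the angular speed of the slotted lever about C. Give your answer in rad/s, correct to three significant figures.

1.69

ω = 12.5 rad/s (from 1.99 rev/s).
Crank pin A relative to C: A = (d + r cosθ, r sinθ); lever angle φ = atan2(r sinθ, d + r cosθ).
Differentiating tanφ: φ̇ = rω(d cosθ + r)/(d² + r² + 2dr cosθ).
d² + r² + 2dr cosθ = |CA|² = 0.0105708 m²;  d cosθ + r = -0.017512 m.
|ω_lever| = |0.0817·12.5·-0.017512| / 0.0105708 = 1.6923 rad/s.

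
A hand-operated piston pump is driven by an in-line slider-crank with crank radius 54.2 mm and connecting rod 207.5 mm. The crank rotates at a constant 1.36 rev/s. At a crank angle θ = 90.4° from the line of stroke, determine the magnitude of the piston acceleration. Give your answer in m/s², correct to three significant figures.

1.10

ω = 2π·1.36 = 8.545 rad/s
x(θ) = r cosθ + √(L² − r² sin²θ); with ω constant, a = ω²·d²x/dθ².
d²x/dθ² = −r cosθ − r²(cos2θ)/√u − r⁴ sin²2θ/(4u^{3/2}),  u = L² − r² sin²θ = 0.0401188 m².
Substituting r = 0.0542 m, L = 0.2075 m, θ = 90.4°: d²x/dθ² = +0.015043 m.
a = ω²·d²x/dθ² = (8.545)²·(+0.015043) = +1.0985 m/s²;  |a| = 1.0985 m/s².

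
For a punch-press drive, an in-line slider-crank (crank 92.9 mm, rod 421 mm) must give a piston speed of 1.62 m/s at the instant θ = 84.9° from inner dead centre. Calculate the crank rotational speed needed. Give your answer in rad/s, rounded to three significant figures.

17.2

For an in-line slider-crank, |v_piston| = rω|sinθ|·[1 + r cosθ/√(L² − r² sin²θ)].
With r = 0.0929 m, L = 0.421 m, θ = 84.9°: the bracketed kinematic factor |dx/dθ| = 0.094393 m.
ω = v/|dx/dθ| = 1.62/0.094393 = 17.162 rad/s.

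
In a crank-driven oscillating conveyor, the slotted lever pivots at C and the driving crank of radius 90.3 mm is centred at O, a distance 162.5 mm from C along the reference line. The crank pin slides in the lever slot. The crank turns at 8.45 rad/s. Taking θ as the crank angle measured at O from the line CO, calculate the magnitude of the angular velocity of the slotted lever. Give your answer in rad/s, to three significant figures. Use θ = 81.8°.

2.23

ω = 8.45 rad/s
Crank pin A relative to C: A = (d + r cosθ, r sinθ); lever angle φ = atan2(r sinθ, d + r cosθ).
Differentiating tanφ: φ̇ = rω(d cosθ + r)/(d² + r² + 2dr cosθ).
d² + r² + 2dr cosθ = |CA|² = 0.0387461 m²;  d cosθ + r = +0.11348 m.
|ω_lever| = |0.0903·8.45·+0.11348| / 0.0387461 = 2.2347 rad/s.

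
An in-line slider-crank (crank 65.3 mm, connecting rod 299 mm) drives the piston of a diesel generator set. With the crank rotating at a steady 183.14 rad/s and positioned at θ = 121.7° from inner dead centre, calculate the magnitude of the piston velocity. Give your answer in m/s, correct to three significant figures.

ω = 183.1 rad/s
For an in-line slider-crank, x = r cosθ + √(L² − r² sin²θ), so v = −rω sinθ·[1 + r cosθ/√(L² − r² sin²θ)].
With r = 0.0653 m, L = 0.299 m, θ = 121.7°: √(L² − r² sin²θ) = 0.29379 m.
v = −0.0653·183.1·0.85081·[1 + 0.0653·-0.52547/0.29379] = -8.9865 m/s.
|v| = 8.9865 m/s.

8.99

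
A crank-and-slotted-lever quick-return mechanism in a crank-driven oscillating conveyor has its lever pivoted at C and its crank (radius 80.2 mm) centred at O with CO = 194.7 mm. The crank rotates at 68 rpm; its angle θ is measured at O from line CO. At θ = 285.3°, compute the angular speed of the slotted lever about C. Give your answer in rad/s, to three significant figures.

1.43

ω = 7.121 rad/s (from 68 rpm).
Crank pin A relative to C: A = (d + r cosθ, r sinθ); lever angle φ = atan2(r sinθ, d + r cosθ).
Differentiating tanφ: φ̇ = rω(d cosθ + r)/(d² + r² + 2dr cosθ).
d² + r² + 2dr cosθ = |CA|² = 0.0525809 m²;  d cosθ + r = +0.13158 m.
|ω_lever| = |0.0802·7.121·+0.13158| / 0.0525809 = 1.4291 rad/s.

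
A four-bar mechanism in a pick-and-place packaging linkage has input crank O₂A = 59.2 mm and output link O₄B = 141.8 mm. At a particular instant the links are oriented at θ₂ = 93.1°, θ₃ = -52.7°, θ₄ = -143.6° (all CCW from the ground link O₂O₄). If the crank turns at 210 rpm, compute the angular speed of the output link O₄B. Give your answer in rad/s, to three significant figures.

ω₂ = 21.99 rad/s (from 210 rpm).
Differentiating the loop-closure r₂e^{iθ₂}+r₃e^{iθ₃}=r₁+r₄e^{iθ₄} gives r₂ω₂e^{iθ₂}+r₃ω₃e^{iθ₃}=r₄ω₄e^{iθ₄}.
Eliminating the other unknown: ω₄ = r₂ω₂ sin(θ₂−θ₃) / [r₄ sin(θ₄−θ₃)].
Numerator sine = +0.56208; denominator sine = -0.99988.
Result = 0.0592·21.99·(+0.56208) / (0.1418·(-0.99988)) = -5.1612 rad/s; magnitude 5.1612 rad/s.

5.16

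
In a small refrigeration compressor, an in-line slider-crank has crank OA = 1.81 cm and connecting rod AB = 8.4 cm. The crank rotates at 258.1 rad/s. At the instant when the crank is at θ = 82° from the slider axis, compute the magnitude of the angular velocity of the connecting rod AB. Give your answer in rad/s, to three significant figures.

7.92

ω = 258.1 rad/s
The rod makes angle φ with the slider axis where L sinφ = r sinθ; differentiating, L cosφ·φ̇ = r ω cosθ.
L cosφ = √(L² − r² sin²θ) = 0.082065 m.
|ω_rod| = r ω |cosθ| / √(L² − r² sin²θ) = 0.0181·258.1·0.13917/0.082065 = 7.9225 rad/s.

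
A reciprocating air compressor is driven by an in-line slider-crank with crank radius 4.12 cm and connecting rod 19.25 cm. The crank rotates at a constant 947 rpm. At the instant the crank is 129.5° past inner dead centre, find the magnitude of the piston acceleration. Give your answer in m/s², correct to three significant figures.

274

ω = 2π·947/60 = 99.17 rad/s
x(θ) = r cosθ + √(L² − r² sin²θ); with ω constant, a = ω²·d²x/dθ².
d²x/dθ² = −r cosθ − r²(cos2θ)/√u − r⁴ sin²2θ/(4u^{3/2}),  u = L² − r² sin²θ = 0.0360456 m².
Substituting r = 0.0412 m, L = 0.1925 m, θ = 129.5°: d²x/dθ² = +0.027811 m.
a = ω²·d²x/dθ² = (99.17)²·(+0.027811) = +273.51 m/s²;  |a| = 273.51 m/s².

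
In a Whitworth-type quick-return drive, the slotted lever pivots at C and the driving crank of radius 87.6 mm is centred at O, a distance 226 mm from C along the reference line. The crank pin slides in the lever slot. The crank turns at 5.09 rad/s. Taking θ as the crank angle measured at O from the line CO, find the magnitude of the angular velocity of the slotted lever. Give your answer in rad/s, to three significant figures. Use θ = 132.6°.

ω = 5.09 rad/s
Crank pin A relative to C: A = (d + r cosθ, r sinθ); lever angle φ = atan2(r sinθ, d + r cosθ).
Differentiating tanφ: φ̇ = rω(d cosθ + r)/(d² + r² + 2dr cosθ).
d² + r² + 2dr cosθ = |CA|² = 0.0319487 m²;  d cosθ + r = -0.065374 m.
|ω_lever| = |0.0876·5.09·-0.065374| / 0.0319487 = 0.91237 rad/s.

0.912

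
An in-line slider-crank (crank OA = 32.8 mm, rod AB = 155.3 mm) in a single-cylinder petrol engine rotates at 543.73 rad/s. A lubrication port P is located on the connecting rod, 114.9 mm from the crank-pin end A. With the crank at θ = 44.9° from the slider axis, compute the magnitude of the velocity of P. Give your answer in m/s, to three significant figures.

14.4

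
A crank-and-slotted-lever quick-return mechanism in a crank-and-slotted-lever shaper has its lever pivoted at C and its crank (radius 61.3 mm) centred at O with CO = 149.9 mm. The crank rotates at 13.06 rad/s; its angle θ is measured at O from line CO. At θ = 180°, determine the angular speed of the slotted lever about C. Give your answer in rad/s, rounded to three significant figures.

9.04

ω = 13.06 rad/s
Crank pin A relative to C: A = (d + r cosθ, r sinθ); lever angle φ = atan2(r sinθ, d + r cosθ).
Differentiating tanφ: φ̇ = rω(d cosθ + r)/(d² + r² + 2dr cosθ).
d² + r² + 2dr cosθ = |CA|² = 0.00784996 m²;  d cosθ + r = -0.0886 m.
|ω_lever| = |0.0613·13.06·-0.0886| / 0.00784996 = 9.0359 rad/s.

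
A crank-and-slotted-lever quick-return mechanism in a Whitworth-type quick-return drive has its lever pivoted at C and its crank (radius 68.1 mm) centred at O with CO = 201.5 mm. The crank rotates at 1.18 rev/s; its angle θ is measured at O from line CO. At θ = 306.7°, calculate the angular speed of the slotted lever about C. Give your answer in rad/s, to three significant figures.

ω = 7.414 rad/s (from 1.18 rev/s).
Crank pin A relative to C: A = (d + r cosθ, r sinθ); lever angle φ = atan2(r sinθ, d + r cosθ).
Differentiating tanφ: φ̇ = rω(d cosθ + r)/(d² + r² + 2dr cosθ).
d² + r² + 2dr cosθ = |CA|² = 0.0616413 m²;  d cosθ + r = +0.18852 m.
|ω_lever| = |0.0681·7.414·+0.18852| / 0.0616413 = 1.5442 rad/s.

1.54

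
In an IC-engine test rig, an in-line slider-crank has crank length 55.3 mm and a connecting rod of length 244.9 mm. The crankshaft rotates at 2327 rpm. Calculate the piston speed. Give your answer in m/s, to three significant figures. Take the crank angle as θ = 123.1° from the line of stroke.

9.87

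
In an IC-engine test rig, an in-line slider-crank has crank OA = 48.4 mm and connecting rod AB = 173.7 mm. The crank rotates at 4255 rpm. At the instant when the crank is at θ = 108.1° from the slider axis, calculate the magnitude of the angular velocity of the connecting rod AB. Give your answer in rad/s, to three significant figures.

40.0

ω = 445.6 rad/s (converted from 4255 rpm).
The rod makes angle φ with the slider axis where L sinφ = r sinθ; differentiating, L cosφ·φ̇ = r ω cosθ.
L cosφ = √(L² − r² sin²θ) = 0.1675 m.
|ω_rod| = r ω |cosθ| / √(L² − r² sin²θ) = 0.0484·445.6·0.31068/0.1675 = 40.001 rad/s.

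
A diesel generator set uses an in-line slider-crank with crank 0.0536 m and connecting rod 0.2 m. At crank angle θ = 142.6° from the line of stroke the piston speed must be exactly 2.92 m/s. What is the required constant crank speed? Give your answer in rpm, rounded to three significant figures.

For an in-line slider-crank, |v_piston| = rω|sinθ|·[1 + r cosθ/√(L² − r² sin²θ)].
With r = 0.0536 m, L = 0.2 m, θ = 142.6°: the bracketed kinematic factor |dx/dθ| = 0.025531 m.
ω = v/|dx/dθ| = 2.92/0.025531 = 114.37 rad/s.
N = 60ω/(2π) = 1092.2 rpm.

1090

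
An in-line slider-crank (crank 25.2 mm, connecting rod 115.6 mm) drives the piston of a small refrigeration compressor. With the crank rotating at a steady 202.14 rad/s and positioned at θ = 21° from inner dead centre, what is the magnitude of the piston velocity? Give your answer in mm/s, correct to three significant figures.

2200

ω = 202.1 rad/s
For an in-line slider-crank, x = r cosθ + √(L² − r² sin²θ), so v = −rω sinθ·[1 + r cosθ/√(L² − r² sin²θ)].
With r = 0.0252 m, L = 0.1156 m, θ = 21°: √(L² − r² sin²θ) = 0.11525 m.
v = −0.0252·202.1·0.35837·[1 + 0.0252·0.93358/0.11525] = -2.1982 m/s.
|v| = 2.1982 m/s = 2198.2 mm/s.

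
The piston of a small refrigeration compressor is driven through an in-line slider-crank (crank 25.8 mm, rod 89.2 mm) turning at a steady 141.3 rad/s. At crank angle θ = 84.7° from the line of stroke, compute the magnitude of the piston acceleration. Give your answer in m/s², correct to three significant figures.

ω = 141.3 rad/s
x(θ) = r cosθ + √(L² − r² sin²θ); with ω constant, a = ω²·d²x/dθ².
d²x/dθ² = −r cosθ − r²(cos2θ)/√u − r⁴ sin²2θ/(4u^{3/2}),  u = L² − r² sin²θ = 0.00729668 m².
Substituting r = 0.0258 m, L = 0.0892 m, θ = 84.7°: d²x/dθ² = +0.0052703 m.
a = ω²·d²x/dθ² = (141.3)²·(+0.0052703) = +105.23 m/s²;  |a| = 105.23 m/s².

105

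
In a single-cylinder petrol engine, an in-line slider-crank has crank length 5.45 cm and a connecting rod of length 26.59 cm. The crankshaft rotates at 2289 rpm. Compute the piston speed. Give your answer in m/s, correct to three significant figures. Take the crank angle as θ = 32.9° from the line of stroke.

8.32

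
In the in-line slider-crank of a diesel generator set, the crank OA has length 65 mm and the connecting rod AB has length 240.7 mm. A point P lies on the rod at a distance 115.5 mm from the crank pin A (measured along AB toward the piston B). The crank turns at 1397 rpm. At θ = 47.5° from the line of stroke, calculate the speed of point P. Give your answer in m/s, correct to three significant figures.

8.34

ω = 146.3 rad/s.  Crank-pin speed |V_A| = rω = 9.5091 m/s, perpendicular to OA.
Rod angle: sinφ = −(r/L) sinθ ⇒ φ = -11.484°; ω_rod = −rω cosθ/√(L²−r²sin²θ) = -27.235 rad/s.
V_P = V_A + ω_rod × AP, with AP = 0.1155 m along the rod.
Components: V_Px = −rω sinθ − a·ω_rod·sinφ = -7.6371 m/s;  V_Py = rω cosθ + a·ω_rod·cosφ = +3.3416 m/s.
|V_P| = √(V_Px² + V_Py²) = 8.3362 m/s.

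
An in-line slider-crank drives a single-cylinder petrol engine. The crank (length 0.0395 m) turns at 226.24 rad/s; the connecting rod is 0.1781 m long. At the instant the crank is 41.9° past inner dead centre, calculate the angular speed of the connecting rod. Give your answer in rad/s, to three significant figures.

ω = 226.2 rad/s
The rod makes angle φ with the slider axis where L sinφ = r sinθ; differentiating, L cosφ·φ̇ = r ω cosθ.
L cosφ = √(L² − r² sin²θ) = 0.17614 m.
|ω_rod| = r ω |cosθ| / √(L² − r² sin²θ) = 0.0395·226.2·0.74431/0.17614 = 37.764 rad/s.

37.8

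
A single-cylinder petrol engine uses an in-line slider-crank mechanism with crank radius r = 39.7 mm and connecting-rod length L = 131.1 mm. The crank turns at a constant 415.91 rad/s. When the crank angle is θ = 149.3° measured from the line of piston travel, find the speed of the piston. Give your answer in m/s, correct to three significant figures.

6.21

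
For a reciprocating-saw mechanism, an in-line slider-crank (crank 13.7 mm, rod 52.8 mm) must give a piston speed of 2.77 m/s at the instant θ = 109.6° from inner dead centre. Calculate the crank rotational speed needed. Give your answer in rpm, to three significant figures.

2250

For an in-line slider-crank, |v_piston| = rω|sinθ|·[1 + r cosθ/√(L² − r² sin²θ)].
With r = 0.0137 m, L = 0.0528 m, θ = 109.6°: the bracketed kinematic factor |dx/dθ| = 0.011748 m.
ω = v/|dx/dθ| = 2.77/0.011748 = 235.79 rad/s.
N = 60ω/(2π) = 2251.6 rpm.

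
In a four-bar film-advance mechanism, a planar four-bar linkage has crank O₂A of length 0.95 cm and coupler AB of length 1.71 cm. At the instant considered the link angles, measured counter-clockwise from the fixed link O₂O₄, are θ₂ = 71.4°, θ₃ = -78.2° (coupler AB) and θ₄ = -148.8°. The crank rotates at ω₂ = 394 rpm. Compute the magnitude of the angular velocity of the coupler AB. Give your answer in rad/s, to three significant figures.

15.7

ω₂ = 41.26 rad/s (from 394 rpm).
Differentiating the loop-closure r₂e^{iθ₂}+r₃e^{iθ₃}=r₁+r₄e^{iθ₄} gives r₂ω₂e^{iθ₂}+r₃ω₃e^{iθ₃}=r₄ω₄e^{iθ₄}.
Eliminating the other unknown: ω₃ = r₂ω₂ sin(θ₄−θ₂) / [r₃ sin(θ₃−θ₄)].
Numerator sine = +0.64546; denominator sine = +0.94322.
Result = 0.0095·41.26·(+0.64546) / (0.0171·(+0.94322)) = +15.686 rad/s; magnitude 15.686 rad/s.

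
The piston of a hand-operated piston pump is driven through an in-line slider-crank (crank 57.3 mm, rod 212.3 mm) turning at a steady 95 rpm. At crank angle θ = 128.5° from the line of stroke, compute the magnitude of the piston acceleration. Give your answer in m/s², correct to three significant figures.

ω = 2π·95/60 = 9.948 rad/s
x(θ) = r cosθ + √(L² − r² sin²θ); with ω constant, a = ω²·d²x/dθ².
d²x/dθ² = −r cosθ − r²(cos2θ)/√u − r⁴ sin²2θ/(4u^{3/2}),  u = L² − r² sin²θ = 0.0430604 m².
Substituting r = 0.0573 m, L = 0.2123 m, θ = 128.5°: d²x/dθ² = +0.038943 m.
a = ω²·d²x/dθ² = (9.948)²·(+0.038943) = +3.8542 m/s²;  |a| = 3.8542 m/s².

3.85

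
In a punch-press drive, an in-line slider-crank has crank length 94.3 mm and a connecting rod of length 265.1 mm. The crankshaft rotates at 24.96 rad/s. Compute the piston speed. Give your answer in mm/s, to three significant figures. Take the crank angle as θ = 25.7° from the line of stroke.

1350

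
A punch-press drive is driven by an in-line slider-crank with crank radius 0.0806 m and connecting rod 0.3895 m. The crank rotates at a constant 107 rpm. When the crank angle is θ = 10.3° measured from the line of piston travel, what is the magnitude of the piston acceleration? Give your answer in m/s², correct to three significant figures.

ω = 2π·107/60 = 11.21 rad/s
x(θ) = r cosθ + √(L² − r² sin²θ); with ω constant, a = ω²·d²x/dθ².
d²x/dθ² = −r cosθ − r²(cos2θ)/√u − r⁴ sin²2θ/(4u^{3/2}),  u = L² − r² sin²θ = 0.151503 m².
Substituting r = 0.0806 m, L = 0.3895 m, θ = 10.3°: d²x/dθ² = -0.094946 m.
a = ω²·d²x/dθ² = (11.21)²·(-0.094946) = -11.921 m/s²;  |a| = 11.921 m/s².

11.9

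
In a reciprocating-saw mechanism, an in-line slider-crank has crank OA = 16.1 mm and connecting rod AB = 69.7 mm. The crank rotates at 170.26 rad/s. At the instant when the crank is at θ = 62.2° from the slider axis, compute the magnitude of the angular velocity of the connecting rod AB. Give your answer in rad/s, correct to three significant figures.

ω = 170.3 rad/s
The rod makes angle φ with the slider axis where L sinφ = r sinθ; differentiating, L cosφ·φ̇ = r ω cosθ.
L cosφ = √(L² − r² sin²θ) = 0.068229 m.
|ω_rod| = r ω |cosθ| / √(L² − r² sin²θ) = 0.0161·170.3·0.46639/0.068229 = 18.738 rad/s.

18.7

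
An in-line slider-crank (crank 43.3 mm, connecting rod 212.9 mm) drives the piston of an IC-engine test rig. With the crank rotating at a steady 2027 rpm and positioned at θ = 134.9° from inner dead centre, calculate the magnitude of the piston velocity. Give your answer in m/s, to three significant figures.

5.57

ω = 2π·2027/60 = 212.3 rad/s
For an in-line slider-crank, x = r cosθ + √(L² − r² sin²θ), so v = −rω sinθ·[1 + r cosθ/√(L² − r² sin²θ)].
With r = 0.0433 m, L = 0.2129 m, θ = 134.9°: √(L² − r² sin²θ) = 0.21068 m.
v = −0.0433·212.3·0.70834·[1 + 0.0433·-0.70587/0.21068] = -5.566 m/s.
|v| = 5.566 m/s.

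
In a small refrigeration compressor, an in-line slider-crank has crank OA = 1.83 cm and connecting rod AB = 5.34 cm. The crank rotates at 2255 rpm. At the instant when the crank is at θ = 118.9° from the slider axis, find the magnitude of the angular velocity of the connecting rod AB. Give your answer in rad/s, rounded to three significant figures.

41.0

ω = 236.1 rad/s (converted from 2255 rpm).
The rod makes angle φ with the slider axis where L sinφ = r sinθ; differentiating, L cosφ·φ̇ = r ω cosθ.
L cosφ = √(L² − r² sin²θ) = 0.05094 m.
|ω_rod| = r ω |cosθ| / √(L² − r² sin²θ) = 0.0183·236.1·0.48328/0.05094 = 40.998 rad/s.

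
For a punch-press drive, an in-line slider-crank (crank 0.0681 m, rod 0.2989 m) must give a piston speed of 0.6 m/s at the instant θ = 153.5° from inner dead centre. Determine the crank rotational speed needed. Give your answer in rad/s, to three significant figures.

For an in-line slider-crank, |v_piston| = rω|sinθ|·[1 + r cosθ/√(L² − r² sin²θ)].
With r = 0.0681 m, L = 0.2989 m, θ = 153.5°: the bracketed kinematic factor |dx/dθ| = 0.024158 m.
ω = v/|dx/dθ| = 0.6/0.024158 = 24.836 rad/s.

24.8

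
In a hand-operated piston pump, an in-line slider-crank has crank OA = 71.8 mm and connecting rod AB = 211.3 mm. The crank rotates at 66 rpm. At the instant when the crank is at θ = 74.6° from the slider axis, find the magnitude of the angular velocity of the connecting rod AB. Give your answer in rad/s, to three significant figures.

0.660

ω = 6.912 rad/s (converted from 66 rpm).
The rod makes angle φ with the slider axis where L sinφ = r sinθ; differentiating, L cosφ·φ̇ = r ω cosθ.
L cosφ = √(L² − r² sin²θ) = 0.19964 m.
|ω_rod| = r ω |cosθ| / √(L² − r² sin²θ) = 0.0718·6.912·0.26556/0.19964 = 0.6601 rad/s.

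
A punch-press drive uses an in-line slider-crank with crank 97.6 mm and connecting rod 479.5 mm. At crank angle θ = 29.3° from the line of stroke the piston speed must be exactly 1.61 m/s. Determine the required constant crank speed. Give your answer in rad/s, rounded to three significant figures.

28.6

For an in-line slider-crank, |v_piston| = rω|sinθ|·[1 + r cosθ/√(L² − r² sin²θ)].
With r = 0.0976 m, L = 0.4795 m, θ = 29.3°: the bracketed kinematic factor |dx/dθ| = 0.056284 m.
ω = v/|dx/dθ| = 1.61/0.056284 = 28.605 rad/s.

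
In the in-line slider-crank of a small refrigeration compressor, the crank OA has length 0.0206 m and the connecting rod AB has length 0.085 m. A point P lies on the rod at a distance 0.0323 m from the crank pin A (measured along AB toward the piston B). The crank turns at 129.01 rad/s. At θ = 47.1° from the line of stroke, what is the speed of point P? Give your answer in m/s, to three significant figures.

2.36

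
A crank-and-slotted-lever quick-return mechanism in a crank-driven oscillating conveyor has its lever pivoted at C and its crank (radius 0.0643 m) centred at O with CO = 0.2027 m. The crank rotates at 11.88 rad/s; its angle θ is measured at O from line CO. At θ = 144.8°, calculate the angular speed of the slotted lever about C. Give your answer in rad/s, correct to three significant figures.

ω = 11.88 rad/s
Crank pin A relative to C: A = (d + r cosθ, r sinθ); lever angle φ = atan2(r sinθ, d + r cosθ).
Differentiating tanφ: φ̇ = rω(d cosθ + r)/(d² + r² + 2dr cosθ).
d² + r² + 2dr cosθ = |CA|² = 0.0239211 m²;  d cosθ + r = -0.10134 m.
|ω_lever| = |0.0643·11.88·-0.10134| / 0.0239211 = 3.236 rad/s.

3.24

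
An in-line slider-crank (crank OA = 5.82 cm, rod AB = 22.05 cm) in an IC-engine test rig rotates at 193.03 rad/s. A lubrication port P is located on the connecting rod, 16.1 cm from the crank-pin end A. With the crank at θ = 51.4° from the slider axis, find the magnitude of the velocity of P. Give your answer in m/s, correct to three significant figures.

ω = 193 rad/s.  Crank-pin speed |V_A| = rω = 11.234 m/s, perpendicular to OA.
Rod angle: sinφ = −(r/L) sinθ ⇒ φ = -11.904°; ω_rod = −rω cosθ/√(L²−r²sin²θ) = -32.485 rad/s.
V_P = V_A + ω_rod × AP, with AP = 0.161 m along the rod.
Components: V_Px = −rω sinθ − a·ω_rod·sinφ = -9.8587 m/s;  V_Py = rω cosθ + a·ω_rod·cosφ = +1.8913 m/s.
|V_P| = √(V_Px² + V_Py²) = 10.038 m/s.

10.0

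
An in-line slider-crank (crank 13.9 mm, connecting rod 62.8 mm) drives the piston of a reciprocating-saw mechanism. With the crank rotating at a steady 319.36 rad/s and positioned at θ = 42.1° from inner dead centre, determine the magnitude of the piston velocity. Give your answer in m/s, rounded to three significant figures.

ω = 319.4 rad/s
For an in-line slider-crank, x = r cosθ + √(L² − r² sin²θ), so v = −rω sinθ·[1 + r cosθ/√(L² − r² sin²θ)].
With r = 0.0139 m, L = 0.0628 m, θ = 42.1°: √(L² − r² sin²θ) = 0.062105 m.
v = −0.0139·319.4·0.67043·[1 + 0.0139·0.74198/0.062105] = -3.4703 m/s.
|v| = 3.4703 m/s.

3.47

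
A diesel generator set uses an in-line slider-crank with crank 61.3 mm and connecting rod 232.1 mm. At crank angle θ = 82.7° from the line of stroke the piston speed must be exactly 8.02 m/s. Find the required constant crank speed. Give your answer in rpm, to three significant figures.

For an in-line slider-crank, |v_piston| = rω|sinθ|·[1 + r cosθ/√(L² − r² sin²θ)].
With r = 0.0613 m, L = 0.2321 m, θ = 82.7°: the bracketed kinematic factor |dx/dθ| = 0.062917 m.
ω = v/|dx/dθ| = 8.02/0.062917 = 127.47 rad/s.
N = 60ω/(2π) = 1217.2 rpm.

1220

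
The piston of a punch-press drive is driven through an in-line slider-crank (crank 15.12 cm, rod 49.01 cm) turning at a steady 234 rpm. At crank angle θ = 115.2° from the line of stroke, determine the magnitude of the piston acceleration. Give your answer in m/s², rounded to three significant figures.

56.8

ω = 2π·234/60 = 24.5 rad/s
x(θ) = r cosθ + √(L² − r² sin²θ); with ω constant, a = ω²·d²x/dθ².
d²x/dθ² = −r cosθ − r²(cos2θ)/√u − r⁴ sin²2θ/(4u^{3/2}),  u = L² − r² sin²θ = 0.221481 m².
Substituting r = 0.1512 m, L = 0.4901 m, θ = 115.2°: d²x/dθ² = +0.094598 m.
a = ω²·d²x/dθ² = (24.5)²·(+0.094598) = +56.803 m/s²;  |a| = 56.803 m/s².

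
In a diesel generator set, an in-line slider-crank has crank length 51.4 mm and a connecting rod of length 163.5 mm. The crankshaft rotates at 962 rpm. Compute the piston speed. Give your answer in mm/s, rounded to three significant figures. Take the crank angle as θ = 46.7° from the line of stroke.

ω = 2π·962/60 = 100.7 rad/s
For an in-line slider-crank, x = r cosθ + √(L² − r² sin²θ), so v = −rω sinθ·[1 + r cosθ/√(L² − r² sin²θ)].
With r = 0.0514 m, L = 0.1635 m, θ = 46.7°: √(L² − r² sin²θ) = 0.15916 m.
v = −0.0514·100.7·0.72777·[1 + 0.0514·0.68582/0.15916] = -4.6031 m/s.
|v| = 4.6031 m/s = 4603.1 mm/s.

4600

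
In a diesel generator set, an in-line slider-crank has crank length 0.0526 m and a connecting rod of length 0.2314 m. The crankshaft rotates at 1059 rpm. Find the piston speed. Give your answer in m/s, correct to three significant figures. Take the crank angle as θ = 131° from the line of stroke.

ω = 2π·1059/60 = 110.9 rad/s
For an in-line slider-crank, x = r cosθ + √(L² − r² sin²θ), so v = −rω sinθ·[1 + r cosθ/√(L² − r² sin²θ)].
With r = 0.0526 m, L = 0.2314 m, θ = 131°: √(L² − r² sin²θ) = 0.22797 m.
v = −0.0526·110.9·0.75471·[1 + 0.0526·-0.65606/0.22797] = -3.736 m/s.
|v| = 3.736 m/s.

3.74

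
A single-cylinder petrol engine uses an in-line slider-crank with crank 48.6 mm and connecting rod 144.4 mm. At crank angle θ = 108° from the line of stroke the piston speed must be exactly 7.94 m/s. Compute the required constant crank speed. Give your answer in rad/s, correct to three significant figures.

193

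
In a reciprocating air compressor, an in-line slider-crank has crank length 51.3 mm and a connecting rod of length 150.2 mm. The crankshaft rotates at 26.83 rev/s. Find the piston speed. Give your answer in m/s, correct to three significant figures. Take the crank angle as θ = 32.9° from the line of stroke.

6.07

ω = 2π·26.8 = 168.6 rad/s
For an in-line slider-crank, x = r cosθ + √(L² − r² sin²θ), so v = −rω sinθ·[1 + r cosθ/√(L² − r² sin²θ)].
With r = 0.0513 m, L = 0.1502 m, θ = 32.9°: √(L² − r² sin²θ) = 0.14759 m.
v = −0.0513·168.6·0.54317·[1 + 0.0513·0.83962/0.14759] = -6.0683 m/s.
|v| = 6.0683 m/s.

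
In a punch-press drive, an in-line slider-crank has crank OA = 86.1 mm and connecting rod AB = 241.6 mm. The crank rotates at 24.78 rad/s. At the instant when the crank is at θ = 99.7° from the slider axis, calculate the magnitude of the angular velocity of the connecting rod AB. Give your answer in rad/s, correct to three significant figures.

ω = 24.78 rad/s
The rod makes angle φ with the slider axis where L sinφ = r sinθ; differentiating, L cosφ·φ̇ = r ω cosθ.
L cosφ = √(L² − r² sin²θ) = 0.2262 m.
|ω_rod| = r ω |cosθ| / √(L² − r² sin²θ) = 0.0861·24.78·0.16849/0.2262 = 1.5892 rad/s.

1.59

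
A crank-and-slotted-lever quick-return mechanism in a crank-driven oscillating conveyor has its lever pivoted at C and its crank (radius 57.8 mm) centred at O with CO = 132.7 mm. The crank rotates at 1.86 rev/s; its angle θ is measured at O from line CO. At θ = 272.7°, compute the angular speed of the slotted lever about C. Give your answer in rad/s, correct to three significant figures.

2.00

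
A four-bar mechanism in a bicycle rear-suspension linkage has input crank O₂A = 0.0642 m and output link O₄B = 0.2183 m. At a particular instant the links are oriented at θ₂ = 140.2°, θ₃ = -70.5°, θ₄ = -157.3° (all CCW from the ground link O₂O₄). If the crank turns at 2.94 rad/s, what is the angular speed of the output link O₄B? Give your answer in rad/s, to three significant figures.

ω₂ = 2.94 rad/s
Differentiating the loop-closure r₂e^{iθ₂}+r₃e^{iθ₃}=r₁+r₄e^{iθ₄} gives r₂ω₂e^{iθ₂}+r₃ω₃e^{iθ₃}=r₄ω₄e^{iθ₄}.
Eliminating the other unknown: ω₄ = r₂ω₂ sin(θ₂−θ₃) / [r₄ sin(θ₄−θ₃)].
Numerator sine = -0.51054; denominator sine = -0.99844.
Result = 0.0642·2.94·(-0.51054) / (0.2183·(-0.99844)) = +0.44212 rad/s; magnitude 0.44212 rad/s.

0.442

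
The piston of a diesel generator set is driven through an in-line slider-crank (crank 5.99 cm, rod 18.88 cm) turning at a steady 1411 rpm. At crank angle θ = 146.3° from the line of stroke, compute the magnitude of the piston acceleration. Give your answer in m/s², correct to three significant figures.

ω = 2π·1411/60 = 147.8 rad/s
x(θ) = r cosθ + √(L² − r² sin²θ); with ω constant, a = ω²·d²x/dθ².
d²x/dθ² = −r cosθ − r²(cos2θ)/√u − r⁴ sin²2θ/(4u^{3/2}),  u = L² − r² sin²θ = 0.0345409 m².
Substituting r = 0.0599 m, L = 0.1888 m, θ = 146.3°: d²x/dθ² = +0.041988 m.
a = ω²·d²x/dθ² = (147.8)²·(+0.041988) = +916.71 m/s²;  |a| = 916.71 m/s².

917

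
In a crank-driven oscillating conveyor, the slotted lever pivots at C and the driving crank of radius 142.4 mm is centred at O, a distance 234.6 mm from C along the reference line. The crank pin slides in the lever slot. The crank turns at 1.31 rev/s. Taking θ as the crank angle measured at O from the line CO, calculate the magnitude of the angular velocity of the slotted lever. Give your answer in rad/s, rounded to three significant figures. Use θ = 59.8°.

2.80

ω = 8.231 rad/s (from 1.31 rev/s).
Crank pin A relative to C: A = (d + r cosθ, r sinθ); lever angle φ = atan2(r sinθ, d + r cosθ).
Differentiating tanφ: φ̇ = rω(d cosθ + r)/(d² + r² + 2dr cosθ).
d² + r² + 2dr cosθ = |CA|² = 0.108924 m²;  d cosθ + r = +0.26041 m.
|ω_lever| = |0.1424·8.231·+0.26041| / 0.108924 = 2.8022 rad/s.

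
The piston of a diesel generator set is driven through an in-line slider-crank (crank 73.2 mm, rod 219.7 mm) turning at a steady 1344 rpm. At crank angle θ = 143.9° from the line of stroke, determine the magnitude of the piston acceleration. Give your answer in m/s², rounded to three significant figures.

ω = 2π·1344/60 = 140.7 rad/s
x(θ) = r cosθ + √(L² − r² sin²θ); with ω constant, a = ω²·d²x/dθ².
d²x/dθ² = −r cosθ − r²(cos2θ)/√u − r⁴ sin²2θ/(4u^{3/2}),  u = L² − r² sin²θ = 0.046408 m².
Substituting r = 0.0732 m, L = 0.2197 m, θ = 143.9°: d²x/dθ² = +0.05089 m.
a = ω²·d²x/dθ² = (140.7)²·(+0.05089) = +1008.1 m/s²;  |a| = 1008.1 m/s².

1010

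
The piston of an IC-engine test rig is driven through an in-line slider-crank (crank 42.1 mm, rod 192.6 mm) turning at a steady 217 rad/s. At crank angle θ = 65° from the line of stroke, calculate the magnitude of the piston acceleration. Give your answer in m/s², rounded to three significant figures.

ω = 217 rad/s
x(θ) = r cosθ + √(L² − r² sin²θ); with ω constant, a = ω²·d²x/dθ².
d²x/dθ² = −r cosθ − r²(cos2θ)/√u − r⁴ sin²2θ/(4u^{3/2}),  u = L² − r² sin²θ = 0.0356389 m².
Substituting r = 0.0421 m, L = 0.1926 m, θ = 65°: d²x/dθ² = -0.011826 m.
a = ω²·d²x/dθ² = (217)²·(-0.011826) = -556.87 m/s²;  |a| = 556.87 m/s².

557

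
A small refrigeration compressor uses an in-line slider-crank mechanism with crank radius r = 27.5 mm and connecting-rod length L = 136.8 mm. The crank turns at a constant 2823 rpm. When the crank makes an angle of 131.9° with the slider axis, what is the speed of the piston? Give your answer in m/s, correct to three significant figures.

ω = 2π·2823/60 = 295.6 rad/s
For an in-line slider-crank, x = r cosθ + √(L² − r² sin²θ), so v = −rω sinθ·[1 + r cosθ/√(L² − r² sin²θ)].
With r = 0.0275 m, L = 0.1368 m, θ = 131.9°: √(L² − r² sin²θ) = 0.13526 m.
v = −0.0275·295.6·0.74431·[1 + 0.0275·-0.66783/0.13526] = -5.2294 m/s.
|v| = 5.2294 m/s.

5.23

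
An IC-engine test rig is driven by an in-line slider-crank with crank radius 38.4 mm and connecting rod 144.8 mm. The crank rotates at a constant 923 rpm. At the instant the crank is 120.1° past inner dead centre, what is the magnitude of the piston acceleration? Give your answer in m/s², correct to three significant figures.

ω = 2π·923/60 = 96.66 rad/s
x(θ) = r cosθ + √(L² − r² sin²θ); with ω constant, a = ω²·d²x/dθ².
d²x/dθ² = −r cosθ − r²(cos2θ)/√u − r⁴ sin²2θ/(4u^{3/2}),  u = L² − r² sin²θ = 0.0198634 m².
Substituting r = 0.0384 m, L = 0.1448 m, θ = 120.1°: d²x/dθ² = +0.024311 m.
a = ω²·d²x/dθ² = (96.66)²·(+0.024311) = +227.13 m/s²;  |a| = 227.13 m/s².

227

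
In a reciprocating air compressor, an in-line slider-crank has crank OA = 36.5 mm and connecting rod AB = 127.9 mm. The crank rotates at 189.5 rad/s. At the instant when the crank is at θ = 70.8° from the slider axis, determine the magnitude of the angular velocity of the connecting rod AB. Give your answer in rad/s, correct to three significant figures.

ω = 189.5 rad/s
The rod makes angle φ with the slider axis where L sinφ = r sinθ; differentiating, L cosφ·φ̇ = r ω cosθ.
L cosφ = √(L² − r² sin²θ) = 0.12317 m.
|ω_rod| = r ω |cosθ| / √(L² − r² sin²θ) = 0.0365·189.5·0.32887/0.12317 = 18.468 rad/s.

18.5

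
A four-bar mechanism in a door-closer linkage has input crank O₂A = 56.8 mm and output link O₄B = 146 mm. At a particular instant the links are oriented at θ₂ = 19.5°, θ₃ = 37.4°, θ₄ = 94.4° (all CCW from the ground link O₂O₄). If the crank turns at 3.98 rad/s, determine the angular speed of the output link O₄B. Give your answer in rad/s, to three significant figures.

ω₂ = 3.98 rad/s
Differentiating the loop-closure r₂e^{iθ₂}+r₃e^{iθ₃}=r₁+r₄e^{iθ₄} gives r₂ω₂e^{iθ₂}+r₃ω₃e^{iθ₃}=r₄ω₄e^{iθ₄}.
Eliminating the other unknown: ω₄ = r₂ω₂ sin(θ₂−θ₃) / [r₄ sin(θ₄−θ₃)].
Numerator sine = -0.30736; denominator sine = +0.83867.
Result = 0.0568·3.98·(-0.30736) / (0.146·(+0.83867)) = -0.56745 rad/s; magnitude 0.56745 rad/s.

0.567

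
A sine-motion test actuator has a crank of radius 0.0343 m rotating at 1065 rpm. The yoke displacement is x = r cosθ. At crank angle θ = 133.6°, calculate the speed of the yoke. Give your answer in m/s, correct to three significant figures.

ω = 111.5 rad/s (from 1065 rpm).
x = r cosθ ⇒ ẋ = −rω sinθ.
|v| = rω|sinθ| = 0.0343·111.5·|sin 133.6°| = 2.7702 m/s.

2.77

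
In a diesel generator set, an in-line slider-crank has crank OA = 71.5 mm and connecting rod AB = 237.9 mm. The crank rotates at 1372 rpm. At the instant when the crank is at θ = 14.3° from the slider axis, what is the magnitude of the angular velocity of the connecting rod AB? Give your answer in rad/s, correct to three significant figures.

ω = 143.7 rad/s (converted from 1372 rpm).
The rod makes angle φ with the slider axis where L sinφ = r sinθ; differentiating, L cosφ·φ̇ = r ω cosθ.
L cosφ = √(L² − r² sin²θ) = 0.23724 m.
|ω_rod| = r ω |cosθ| / √(L² − r² sin²θ) = 0.0715·143.7·0.96902/0.23724 = 41.959 rad/s.

42.0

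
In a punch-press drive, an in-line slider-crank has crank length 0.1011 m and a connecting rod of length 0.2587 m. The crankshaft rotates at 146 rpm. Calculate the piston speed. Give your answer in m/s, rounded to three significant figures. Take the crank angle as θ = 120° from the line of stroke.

1.06

ω = 2π·146/60 = 15.29 rad/s
For an in-line slider-crank, x = r cosθ + √(L² − r² sin²θ), so v = −rω sinθ·[1 + r cosθ/√(L² − r² sin²θ)].
With r = 0.1011 m, L = 0.2587 m, θ = 120°: √(L² − r² sin²θ) = 0.24343 m.
v = −0.1011·15.29·0.86603·[1 + 0.1011·-0.50000/0.24343] = -1.0607 m/s.
|v| = 1.0607 m/s.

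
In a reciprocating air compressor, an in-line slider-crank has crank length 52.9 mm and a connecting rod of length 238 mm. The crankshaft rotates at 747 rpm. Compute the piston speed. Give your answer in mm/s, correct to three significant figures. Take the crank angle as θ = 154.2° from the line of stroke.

1440

ω = 2π·747/60 = 78.23 rad/s
For an in-line slider-crank, x = r cosθ + √(L² − r² sin²θ), so v = −rω sinθ·[1 + r cosθ/√(L² − r² sin²θ)].
With r = 0.0529 m, L = 0.238 m, θ = 154.2°: √(L² − r² sin²θ) = 0.23688 m.
v = −0.0529·78.23·0.43523·[1 + 0.0529·-0.90032/0.23688] = -1.4389 m/s.
|v| = 1.4389 m/s = 1438.9 mm/s.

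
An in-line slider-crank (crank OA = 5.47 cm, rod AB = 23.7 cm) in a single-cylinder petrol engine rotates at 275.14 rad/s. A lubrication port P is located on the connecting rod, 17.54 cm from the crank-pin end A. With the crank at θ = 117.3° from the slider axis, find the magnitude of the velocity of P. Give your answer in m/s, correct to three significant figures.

12.4

ω = 275.1 rad/s.  Crank-pin speed |V_A| = rω = 15.05 m/s, perpendicular to OA.
Rod angle: sinφ = −(r/L) sinθ ⇒ φ = -11.835°; ω_rod = −rω cosθ/√(L²−r²sin²θ) = +29.758 rad/s.
V_P = V_A + ω_rod × AP, with AP = 0.1754 m along the rod.
Components: V_Px = −rω sinθ − a·ω_rod·sinφ = -12.303 m/s;  V_Py = rω cosθ + a·ω_rod·cosφ = -1.7941 m/s.
|V_P| = √(V_Px² + V_Py²) = 12.433 m/s.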